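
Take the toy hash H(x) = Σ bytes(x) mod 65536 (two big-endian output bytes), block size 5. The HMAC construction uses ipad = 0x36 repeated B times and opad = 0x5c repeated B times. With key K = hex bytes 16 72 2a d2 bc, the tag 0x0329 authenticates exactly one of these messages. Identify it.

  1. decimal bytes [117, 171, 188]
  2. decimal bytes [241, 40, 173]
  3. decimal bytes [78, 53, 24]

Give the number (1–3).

Key hex bytes 16 72 2a d2 bc is exactly B = 5 bytes: K' = 16 72 2a d2 bc.
K' ⊕ ipad = 20 44 1c e4 8a; K' ⊕ opad = 4a 2e 76 8e e0.
m1: inner = H(20 44 1c e4 8a 75 ab bc) = 03 ca; tag = H(4a 2e 76 8e e0 03 ca) = 0329 ← matches
m2: inner = H(20 44 1c e4 8a f1 28 ad) = 03 b4; tag = H(4a 2e 76 8e e0 03 b4) = 0313
m3: inner = H(20 44 1c e4 8a 4e 35 18) = 02 89; tag = H(4a 2e 76 8e e0 02 89) = 02e7

1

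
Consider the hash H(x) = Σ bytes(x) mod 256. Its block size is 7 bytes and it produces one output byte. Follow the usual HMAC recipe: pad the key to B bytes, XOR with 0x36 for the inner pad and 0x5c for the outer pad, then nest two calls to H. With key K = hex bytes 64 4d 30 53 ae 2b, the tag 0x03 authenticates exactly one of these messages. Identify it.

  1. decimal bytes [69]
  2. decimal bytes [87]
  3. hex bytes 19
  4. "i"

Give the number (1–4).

Key hex bytes 64 4d 30 53 ae 2b is 6 bytes ≤ B = 7; zero-pad to 7 bytes: K' = 64 4d 30 53 ae 2b 00.
K' ⊕ ipad = 52 7b 06 65 98 1d 36; K' ⊕ opad = 38 11 6c 0f f2 77 5c.
m1: inner = H(52 7b 06 65 98 1d 36 45) = 68; tag = H(38 11 6c 0f f2 77 5c 68) = f1
m2: inner = H(52 7b 06 65 98 1d 36 57) = 7a; tag = H(38 11 6c 0f f2 77 5c 7a) = 03 ← matches
m3: inner = H(52 7b 06 65 98 1d 36 19) = 3c; tag = H(38 11 6c 0f f2 77 5c 3c) = c5
m4: inner = H(52 7b 06 65 98 1d 36 69) = 8c; tag = H(38 11 6c 0f f2 77 5c 8c) = 15

2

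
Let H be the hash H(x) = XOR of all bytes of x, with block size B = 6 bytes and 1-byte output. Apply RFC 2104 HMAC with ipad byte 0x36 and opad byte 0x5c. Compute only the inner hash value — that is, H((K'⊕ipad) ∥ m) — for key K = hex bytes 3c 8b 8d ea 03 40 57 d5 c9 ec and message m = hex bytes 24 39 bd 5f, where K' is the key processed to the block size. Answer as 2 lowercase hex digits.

Key hex bytes 3c 8b 8d ea 03 40 57 d5 c9 ec is 10 bytes > B = 6, so hash it first: H(key) = 34, then zero-pad to 6 bytes: K' = 34 00 00 00 00 00.
K' ⊕ ipad = 02 36 36 36 36 36.
Inner input = 02 36 36 36 36 36 ∥ 24 39 bd 5f.
Inner hash: XOR 02⊕36⊕36⊕36⊕36⊕36⊕24⊕39⊕bd⊕5f = cb.

cb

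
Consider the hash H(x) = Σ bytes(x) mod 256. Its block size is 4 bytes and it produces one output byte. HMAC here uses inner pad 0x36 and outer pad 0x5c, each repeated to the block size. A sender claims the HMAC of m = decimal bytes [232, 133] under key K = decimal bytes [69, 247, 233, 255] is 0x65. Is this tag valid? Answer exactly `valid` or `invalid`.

Key decimal bytes [69, 247, 233, 255] = 45 f7 e9 ff is exactly B = 4 bytes: K' = 45 f7 e9 ff.
K' ⊕ ipad = 73 c1 df c9; K' ⊕ opad = 19 ab b5 a3.
Inner hash: sum = 115+193+223+201+232+133 = 1097; mod 256 = 73 → 49.
Outer hash (recomputed tag): sum = 25+171+181+163+73 = 613; mod 256 = 101 → 65.
Recomputed tag = 65; claimed = 65 → match.

valid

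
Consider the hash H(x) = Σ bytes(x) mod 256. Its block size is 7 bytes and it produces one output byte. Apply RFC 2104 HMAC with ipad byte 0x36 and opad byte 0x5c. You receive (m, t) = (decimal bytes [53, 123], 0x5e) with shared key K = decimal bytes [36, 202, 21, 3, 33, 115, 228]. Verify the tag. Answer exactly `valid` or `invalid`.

valid

Key decimal bytes [36, 202, 21, 3, 33, 115, 228] = 24 ca 15 03 21 73 e4 is exactly B = 7 bytes: K' = 24 ca 15 03 21 73 e4.
K' ⊕ ipad = 12 fc 23 35 17 45 d2; K' ⊕ opad = 78 96 49 5f 7d 2f b8.
Inner hash: sum = 18+252+35+53+23+69+210+53+123 = 836; mod 256 = 68 → 44.
Outer hash (recomputed tag): sum = 120+150+73+95+125+47+184+68 = 862; mod 256 = 94 → 5e.
Recomputed tag = 5e; claimed = 5e → match.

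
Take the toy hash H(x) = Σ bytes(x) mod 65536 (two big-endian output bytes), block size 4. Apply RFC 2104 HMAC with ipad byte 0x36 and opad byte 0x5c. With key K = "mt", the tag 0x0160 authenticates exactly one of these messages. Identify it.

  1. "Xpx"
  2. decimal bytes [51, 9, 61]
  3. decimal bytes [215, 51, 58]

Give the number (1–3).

Key "mt" = 6d 74 is 2 bytes ≤ B = 4; zero-pad to 4 bytes: K' = 6d 74 00 00.
K' ⊕ ipad = 5b 42 36 36; K' ⊕ opad = 31 28 5c 5c.
m1: inner = H(5b 42 36 36 58 70 78) = 02 49; tag = H(31 28 5c 5c 02 49) = 015c
m2: inner = H(5b 42 36 36 33 09 3d) = 01 82; tag = H(31 28 5c 5c 01 82) = 0194
m3: inner = H(5b 42 36 36 d7 33 3a) = 02 4d; tag = H(31 28 5c 5c 02 4d) = 0160 ← matches

3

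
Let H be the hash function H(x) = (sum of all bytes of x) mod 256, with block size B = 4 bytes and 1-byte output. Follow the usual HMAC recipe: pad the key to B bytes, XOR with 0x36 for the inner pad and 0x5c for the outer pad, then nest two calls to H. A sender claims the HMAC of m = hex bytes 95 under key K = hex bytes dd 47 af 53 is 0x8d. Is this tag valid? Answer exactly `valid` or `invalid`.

valid

Key hex bytes dd 47 af 53 is exactly B = 4 bytes: K' = dd 47 af 53.
K' ⊕ ipad = eb 71 99 65; K' ⊕ opad = 81 1b f3 0f.
Inner hash: sum = 235+113+153+101+149 = 751; mod 256 = 239 → ef.
Outer hash (recomputed tag): sum = 129+27+243+15+239 = 653; mod 256 = 141 → 8d.
Recomputed tag = 8d; claimed = 8d → match.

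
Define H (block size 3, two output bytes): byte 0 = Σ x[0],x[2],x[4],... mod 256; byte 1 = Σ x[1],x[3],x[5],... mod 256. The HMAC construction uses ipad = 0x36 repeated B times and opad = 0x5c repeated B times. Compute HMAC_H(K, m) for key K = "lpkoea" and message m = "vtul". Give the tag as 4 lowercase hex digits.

1d3c

Key "lpkoea" = 6c 70 6b 6f 65 61 is 6 bytes > B = 3, so hash it first: H(key) = 3c 40, then zero-pad to 3 bytes: K' = 3c 40 00.
K' ⊕ ipad = 0a 76 36.  K' ⊕ opad = 60 1c 5c.
Inner input = (K'⊕ipad) ∥ m = 0a 76 36 ∥ 76 74 75 6c.
Inner hash: even-index sum = 288 mod 256 = 32; odd-index sum = 353 mod 256 = 97 → 20 61.
Outer input = (K'⊕opad) ∥ inner = 60 1c 5c ∥ 20 61.
Outer hash (tag): even-index sum = 285 mod 256 = 29; odd-index sum = 60 mod 256 = 60 → 1d 3c.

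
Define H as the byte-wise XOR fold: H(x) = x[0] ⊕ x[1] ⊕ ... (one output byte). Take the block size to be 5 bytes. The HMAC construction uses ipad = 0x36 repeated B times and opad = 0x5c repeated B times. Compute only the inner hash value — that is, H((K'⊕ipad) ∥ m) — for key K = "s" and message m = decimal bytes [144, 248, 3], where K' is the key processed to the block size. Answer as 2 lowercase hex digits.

Key "s" = 73 is 1 byte ≤ B = 5; zero-pad to 5 bytes: K' = 73 00 00 00 00.
K' ⊕ ipad = 45 36 36 36 36.
Inner input = 45 36 36 36 36 ∥ 90 f8 03.
Inner hash: XOR 45⊕36⊕36⊕36⊕36⊕90⊕f8⊕03 = 2e.

2e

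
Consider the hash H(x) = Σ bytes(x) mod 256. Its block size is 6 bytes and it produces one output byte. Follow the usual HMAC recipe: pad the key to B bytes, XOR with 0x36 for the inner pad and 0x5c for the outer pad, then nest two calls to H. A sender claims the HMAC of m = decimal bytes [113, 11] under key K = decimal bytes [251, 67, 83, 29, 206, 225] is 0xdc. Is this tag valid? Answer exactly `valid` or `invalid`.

invalid

Key decimal bytes [251, 67, 83, 29, 206, 225] = fb 43 53 1d ce e1 is exactly B = 6 bytes: K' = fb 43 53 1d ce e1.
K' ⊕ ipad = cd 75 65 2b f8 d7; K' ⊕ opad = a7 1f 0f 41 92 bd.
Inner hash: sum = 205+117+101+43+248+215+113+11 = 1053; mod 256 = 29 → 1d.
Outer hash (recomputed tag): sum = 167+31+15+65+146+189+29 = 642; mod 256 = 130 → 82.
Recomputed tag = 82; claimed = dc → mismatch.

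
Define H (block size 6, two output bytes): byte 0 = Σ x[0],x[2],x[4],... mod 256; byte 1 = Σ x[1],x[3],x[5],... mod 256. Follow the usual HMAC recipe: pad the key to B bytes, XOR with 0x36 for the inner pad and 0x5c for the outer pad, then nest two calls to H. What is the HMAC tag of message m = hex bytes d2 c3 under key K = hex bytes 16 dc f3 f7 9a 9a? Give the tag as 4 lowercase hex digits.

220b

Key hex bytes 16 dc f3 f7 9a 9a is exactly B = 6 bytes: K' = 16 dc f3 f7 9a 9a.
K' ⊕ ipad = 20 ea c5 c1 ac ac.  K' ⊕ opad = 4a 80 af ab c6 c6.
Inner input = (K'⊕ipad) ∥ m = 20 ea c5 c1 ac ac ∥ d2 c3.
Inner hash: even-index sum = 611 mod 256 = 99; odd-index sum = 794 mod 256 = 26 → 63 1a.
Outer input = (K'⊕opad) ∥ inner = 4a 80 af ab c6 c6 ∥ 63 1a.
Outer hash (tag): even-index sum = 546 mod 256 = 34; odd-index sum = 523 mod 256 = 11 → 22 0b.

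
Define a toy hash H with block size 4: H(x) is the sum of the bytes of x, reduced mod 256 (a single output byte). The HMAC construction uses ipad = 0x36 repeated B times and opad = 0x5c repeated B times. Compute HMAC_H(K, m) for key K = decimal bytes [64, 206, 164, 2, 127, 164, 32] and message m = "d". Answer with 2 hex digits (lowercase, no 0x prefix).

86

Key decimal bytes [64, 206, 164, 2, 127, 164, 32] = 40 ce a4 02 7f a4 20 is 7 bytes > B = 4, so hash it first: H(key) = f7, then zero-pad to 4 bytes: K' = f7 00 00 00.
K' ⊕ ipad = c1 36 36 36.  K' ⊕ opad = ab 5c 5c 5c.
Inner input = (K'⊕ipad) ∥ m = c1 36 36 36 ∥ 64.
Inner hash: sum = 193+54+54+54+100 = 455; mod 256 = 199 → c7.
Outer input = (K'⊕opad) ∥ inner = ab 5c 5c 5c ∥ c7.
Outer hash (tag): sum = 171+92+92+92+199 = 646; mod 256 = 134 → 86.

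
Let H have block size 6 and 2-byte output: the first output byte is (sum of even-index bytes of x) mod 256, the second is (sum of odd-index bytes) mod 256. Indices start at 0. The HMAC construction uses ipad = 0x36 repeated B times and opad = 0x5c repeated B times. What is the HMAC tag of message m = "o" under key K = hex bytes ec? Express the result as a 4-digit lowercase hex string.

1db6

Key hex bytes ec is 1 byte ≤ B = 6; zero-pad to 6 bytes: K' = ec 00 00 00 00 00.
K' ⊕ ipad = da 36 36 36 36 36.  K' ⊕ opad = b0 5c 5c 5c 5c 5c.
Inner input = (K'⊕ipad) ∥ m = da 36 36 36 36 36 ∥ 6f.
Inner hash: even-index sum = 437 mod 256 = 181; odd-index sum = 162 mod 256 = 162 → b5 a2.
Outer input = (K'⊕opad) ∥ inner = b0 5c 5c 5c 5c 5c ∥ b5 a2.
Outer hash (tag): even-index sum = 541 mod 256 = 29; odd-index sum = 438 mod 256 = 182 → 1d b6.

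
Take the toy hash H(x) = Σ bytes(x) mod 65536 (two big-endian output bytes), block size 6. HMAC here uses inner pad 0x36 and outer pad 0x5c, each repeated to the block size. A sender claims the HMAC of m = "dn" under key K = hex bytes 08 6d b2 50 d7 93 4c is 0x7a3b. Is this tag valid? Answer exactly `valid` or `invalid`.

Key hex bytes 08 6d b2 50 d7 93 4c is 7 bytes > B = 6, so hash it first: H(key) = 03 2d, then zero-pad to 6 bytes: K' = 03 2d 00 00 00 00.
K' ⊕ ipad = 35 1b 36 36 36 36; K' ⊕ opad = 5f 71 5c 5c 5c 5c.
Inner hash: sum = 53+27+54+54+54+54+100+110 = 506 → 01 fa.
Outer hash (recomputed tag): sum = 95+113+92+92+92+92+1+250 = 827 → 03 3b.
Recomputed tag = 033b; claimed = 7a3b → mismatch.

invalid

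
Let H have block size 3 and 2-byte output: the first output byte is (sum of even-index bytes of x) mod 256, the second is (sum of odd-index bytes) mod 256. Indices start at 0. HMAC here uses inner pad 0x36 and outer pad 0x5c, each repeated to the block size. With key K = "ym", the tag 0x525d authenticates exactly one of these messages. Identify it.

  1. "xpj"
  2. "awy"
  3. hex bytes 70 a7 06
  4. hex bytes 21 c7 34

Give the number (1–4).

3

Key "ym" = 79 6d is 2 bytes ≤ B = 3; zero-pad to 3 bytes: K' = 79 6d 00.
K' ⊕ ipad = 4f 5b 36; K' ⊕ opad = 25 31 5c.
m1: inner = H(4f 5b 36 78 70 6a) = f5 3d; tag = H(25 31 5c f5 3d) = be26
m2: inner = H(4f 5b 36 61 77 79) = fc 35; tag = H(25 31 5c fc 35) = b62d
m3: inner = H(4f 5b 36 70 a7 06) = 2c d1; tag = H(25 31 5c 2c d1) = 525d ← matches
m4: inner = H(4f 5b 36 21 c7 34) = 4c b0; tag = H(25 31 5c 4c b0) = 317d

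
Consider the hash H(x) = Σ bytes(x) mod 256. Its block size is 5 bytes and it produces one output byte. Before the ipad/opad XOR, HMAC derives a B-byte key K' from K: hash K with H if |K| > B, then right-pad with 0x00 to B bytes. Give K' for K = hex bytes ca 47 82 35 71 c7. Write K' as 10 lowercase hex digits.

|K| = 6 > B = 5, so first hash the key.
H(K): sum = 202+71+130+53+113+199 = 768; mod 256 = 0 → 00.
Zero-pad H(K) = 00 to 5 bytes: K' = 00 00 00 00 00.

0000000000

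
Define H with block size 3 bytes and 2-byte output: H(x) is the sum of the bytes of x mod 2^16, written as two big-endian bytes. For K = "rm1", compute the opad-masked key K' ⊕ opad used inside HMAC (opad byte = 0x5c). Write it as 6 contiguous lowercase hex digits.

2e316d

Key "rm1" = 72 6d 31 is exactly B = 3 bytes: K' = 72 6d 31.
XOR each byte with 0x5c: 72⊕5c=2e, 6d⊕5c=31, 31⊕5c=6d.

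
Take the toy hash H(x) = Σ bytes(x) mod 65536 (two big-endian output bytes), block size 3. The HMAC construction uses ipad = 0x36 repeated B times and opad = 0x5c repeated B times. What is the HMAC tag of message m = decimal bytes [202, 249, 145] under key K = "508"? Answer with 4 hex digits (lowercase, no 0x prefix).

01a6

Key "508" = 35 30 38 is exactly B = 3 bytes: K' = 35 30 38.
K' ⊕ ipad = 03 06 0e.  K' ⊕ opad = 69 6c 64.
Inner input = (K'⊕ipad) ∥ m = 03 06 0e ∥ ca f9 91.
Inner hash: sum = 3+6+14+202+249+145 = 619 → 02 6b.
Outer input = (K'⊕opad) ∥ inner = 69 6c 64 ∥ 02 6b.
Outer hash (tag): sum = 105+108+100+2+107 = 422 → 01 a6.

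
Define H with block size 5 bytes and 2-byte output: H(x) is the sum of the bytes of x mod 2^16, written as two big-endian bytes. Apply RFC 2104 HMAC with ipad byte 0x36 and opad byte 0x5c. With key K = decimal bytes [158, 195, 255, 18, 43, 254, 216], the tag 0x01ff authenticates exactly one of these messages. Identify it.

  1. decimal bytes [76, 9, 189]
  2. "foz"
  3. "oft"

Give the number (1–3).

3

Key decimal bytes [158, 195, 255, 18, 43, 254, 216] = 9e c3 ff 12 2b fe d8 is 7 bytes > B = 5, so hash it first: H(key) = 04 73, then zero-pad to 5 bytes: K' = 04 73 00 00 00.
K' ⊕ ipad = 32 45 36 36 36; K' ⊕ opad = 58 2f 5c 5c 5c.
m1: inner = H(32 45 36 36 36 4c 09 bd) = 02 2b; tag = H(58 2f 5c 5c 5c 02 2b) = 01c8
m2: inner = H(32 45 36 36 36 66 6f 7a) = 02 68; tag = H(58 2f 5c 5c 5c 02 68) = 0205
m3: inner = H(32 45 36 36 36 6f 66 74) = 02 62; tag = H(58 2f 5c 5c 5c 02 62) = 01ff ← matches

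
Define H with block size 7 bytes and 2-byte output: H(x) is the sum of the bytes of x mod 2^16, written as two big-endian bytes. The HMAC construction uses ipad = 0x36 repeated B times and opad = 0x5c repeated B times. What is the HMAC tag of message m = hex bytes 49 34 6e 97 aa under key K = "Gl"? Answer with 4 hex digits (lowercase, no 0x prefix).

Key "Gl" = 47 6c is 2 bytes ≤ B = 7; zero-pad to 7 bytes: K' = 47 6c 00 00 00 00 00.
K' ⊕ ipad = 71 5a 36 36 36 36 36.  K' ⊕ opad = 1b 30 5c 5c 5c 5c 5c.
Inner input = (K'⊕ipad) ∥ m = 71 5a 36 36 36 36 36 ∥ 49 34 6e 97 aa.
Inner hash: sum = 113+90+54+54+54+54+54+73+52+110+151+170 = 1029 → 04 05.
Outer input = (K'⊕opad) ∥ inner = 1b 30 5c 5c 5c 5c 5c ∥ 04 05.
Outer hash (tag): sum = 27+48+92+92+92+92+92+4+5 = 544 → 02 20.

0220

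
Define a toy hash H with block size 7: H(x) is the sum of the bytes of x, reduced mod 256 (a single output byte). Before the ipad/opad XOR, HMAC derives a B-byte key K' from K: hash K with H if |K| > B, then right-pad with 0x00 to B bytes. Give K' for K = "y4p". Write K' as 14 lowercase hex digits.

Key "y4p" = 79 34 70 is 3 bytes ≤ B = 7; zero-pad to 7 bytes: K' = 79 34 70 00 00 00 00.

79347000000000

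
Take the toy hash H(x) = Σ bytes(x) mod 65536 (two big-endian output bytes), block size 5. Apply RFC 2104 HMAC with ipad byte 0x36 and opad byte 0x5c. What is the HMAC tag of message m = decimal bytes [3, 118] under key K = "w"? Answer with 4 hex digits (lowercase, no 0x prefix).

Key "w" = 77 is 1 byte ≤ B = 5; zero-pad to 5 bytes: K' = 77 00 00 00 00.
K' ⊕ ipad = 41 36 36 36 36.  K' ⊕ opad = 2b 5c 5c 5c 5c.
Inner input = (K'⊕ipad) ∥ m = 41 36 36 36 36 ∥ 03 76.
Inner hash: sum = 65+54+54+54+54+3+118 = 402 → 01 92.
Outer input = (K'⊕opad) ∥ inner = 2b 5c 5c 5c 5c ∥ 01 92.
Outer hash (tag): sum = 43+92+92+92+92+1+146 = 558 → 02 2e.

022e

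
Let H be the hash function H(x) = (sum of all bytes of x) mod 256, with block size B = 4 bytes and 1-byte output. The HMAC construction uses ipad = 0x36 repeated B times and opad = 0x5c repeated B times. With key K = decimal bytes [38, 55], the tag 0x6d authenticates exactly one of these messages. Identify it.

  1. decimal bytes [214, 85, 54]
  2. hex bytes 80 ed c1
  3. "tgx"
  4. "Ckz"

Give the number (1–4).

Key decimal bytes [38, 55] = 26 37 is 2 bytes ≤ B = 4; zero-pad to 4 bytes: K' = 26 37 00 00.
K' ⊕ ipad = 10 01 36 36; K' ⊕ opad = 7a 6b 5c 5c.
m1: inner = H(10 01 36 36 d6 55 36) = de; tag = H(7a 6b 5c 5c de) = 7b
m2: inner = H(10 01 36 36 80 ed c1) = ab; tag = H(7a 6b 5c 5c ab) = 48
m3: inner = H(10 01 36 36 74 67 78) = d0; tag = H(7a 6b 5c 5c d0) = 6d ← matches
m4: inner = H(10 01 36 36 43 6b 7a) = a5; tag = H(7a 6b 5c 5c a5) = 42

3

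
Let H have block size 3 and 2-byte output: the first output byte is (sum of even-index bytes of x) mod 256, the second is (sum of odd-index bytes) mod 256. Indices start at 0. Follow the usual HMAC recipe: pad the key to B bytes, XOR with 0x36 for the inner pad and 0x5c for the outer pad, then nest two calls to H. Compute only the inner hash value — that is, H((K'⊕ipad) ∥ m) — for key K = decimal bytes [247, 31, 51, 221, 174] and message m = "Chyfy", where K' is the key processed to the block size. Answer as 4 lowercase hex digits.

Key decimal bytes [247, 31, 51, 221, 174] = f7 1f 33 dd ae is 5 bytes > B = 3, so hash it first: H(key) = d8 fc, then zero-pad to 3 bytes: K' = d8 fc 00.
K' ⊕ ipad = ee ca 36.
Inner input = ee ca 36 ∥ 43 68 79 66 79.
Inner hash: even-index sum = 498 mod 256 = 242; odd-index sum = 511 mod 256 = 255 → f2 ff.

f2ff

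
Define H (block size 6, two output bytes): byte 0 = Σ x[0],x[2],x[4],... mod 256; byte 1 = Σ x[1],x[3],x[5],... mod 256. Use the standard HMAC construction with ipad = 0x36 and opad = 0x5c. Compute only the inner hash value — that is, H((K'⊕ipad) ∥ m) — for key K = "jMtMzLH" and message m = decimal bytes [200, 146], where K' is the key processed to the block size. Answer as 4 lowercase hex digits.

Key "jMtMzLH" = 6a 4d 74 4d 7a 4c 48 is 7 bytes > B = 6, so hash it first: H(key) = a0 e6, then zero-pad to 6 bytes: K' = a0 e6 00 00 00 00.
K' ⊕ ipad = 96 d0 36 36 36 36.
Inner input = 96 d0 36 36 36 36 ∥ c8 92.
Inner hash: even-index sum = 458 mod 256 = 202; odd-index sum = 462 mod 256 = 206 → ca ce.

cace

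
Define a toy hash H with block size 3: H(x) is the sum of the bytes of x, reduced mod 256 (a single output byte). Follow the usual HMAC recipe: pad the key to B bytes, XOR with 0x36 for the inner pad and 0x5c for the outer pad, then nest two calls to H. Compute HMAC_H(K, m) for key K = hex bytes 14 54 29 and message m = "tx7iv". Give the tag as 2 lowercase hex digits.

6a

Key hex bytes 14 54 29 is exactly B = 3 bytes: K' = 14 54 29.
K' ⊕ ipad = 22 62 1f.  K' ⊕ opad = 48 08 75.
Inner input = (K'⊕ipad) ∥ m = 22 62 1f ∥ 74 78 37 69 76.
Inner hash: sum = 34+98+31+116+120+55+105+118 = 677; mod 256 = 165 → a5.
Outer input = (K'⊕opad) ∥ inner = 48 08 75 ∥ a5.
Outer hash (tag): sum = 72+8+117+165 = 362; mod 256 = 106 → 6a.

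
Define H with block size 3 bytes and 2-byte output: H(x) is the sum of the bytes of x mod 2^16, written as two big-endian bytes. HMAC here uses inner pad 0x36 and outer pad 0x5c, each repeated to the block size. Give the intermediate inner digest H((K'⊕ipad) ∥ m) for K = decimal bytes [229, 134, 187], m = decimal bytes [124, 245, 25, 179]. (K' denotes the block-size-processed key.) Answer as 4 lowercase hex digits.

044d

Key decimal bytes [229, 134, 187] = e5 86 bb is exactly B = 3 bytes: K' = e5 86 bb.
K' ⊕ ipad = d3 b0 8d.
Inner input = d3 b0 8d ∥ 7c f5 19 b3.
Inner hash: sum = 211+176+141+124+245+25+179 = 1101 → 04 4d.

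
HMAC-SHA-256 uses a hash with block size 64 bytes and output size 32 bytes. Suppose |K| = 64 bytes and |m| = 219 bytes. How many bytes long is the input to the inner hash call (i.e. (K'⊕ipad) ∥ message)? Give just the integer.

283

Key is 64 ≤ 64 bytes, zero-padded: |K'| = 64.
Inner input = (K'⊕ipad) ∥ m → 64 + 219 = 283 bytes.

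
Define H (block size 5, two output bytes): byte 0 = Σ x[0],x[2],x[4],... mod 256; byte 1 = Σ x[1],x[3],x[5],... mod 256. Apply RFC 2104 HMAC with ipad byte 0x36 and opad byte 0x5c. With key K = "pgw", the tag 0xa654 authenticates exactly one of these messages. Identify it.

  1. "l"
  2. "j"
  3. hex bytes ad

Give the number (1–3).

1

Key "pgw" = 70 67 77 is 3 bytes ≤ B = 5; zero-pad to 5 bytes: K' = 70 67 77 00 00.
K' ⊕ ipad = 46 51 41 36 36; K' ⊕ opad = 2c 3b 2b 5c 5c.
m1: inner = H(46 51 41 36 36 6c) = bd f3; tag = H(2c 3b 2b 5c 5c bd f3) = a654 ← matches
m2: inner = H(46 51 41 36 36 6a) = bd f1; tag = H(2c 3b 2b 5c 5c bd f1) = a454
m3: inner = H(46 51 41 36 36 ad) = bd 34; tag = H(2c 3b 2b 5c 5c bd 34) = e754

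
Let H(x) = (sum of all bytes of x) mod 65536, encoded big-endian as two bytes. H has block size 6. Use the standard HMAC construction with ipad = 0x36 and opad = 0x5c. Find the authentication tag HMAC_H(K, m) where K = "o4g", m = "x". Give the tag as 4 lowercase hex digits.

Key "o4g" = 6f 34 67 is 3 bytes ≤ B = 6; zero-pad to 6 bytes: K' = 6f 34 67 00 00 00.
K' ⊕ ipad = 59 02 51 36 36 36.  K' ⊕ opad = 33 68 3b 5c 5c 5c.
Inner input = (K'⊕ipad) ∥ m = 59 02 51 36 36 36 ∥ 78.
Inner hash: sum = 89+2+81+54+54+54+120 = 454 → 01 c6.
Outer input = (K'⊕opad) ∥ inner = 33 68 3b 5c 5c 5c ∥ 01 c6.
Outer hash (tag): sum = 51+104+59+92+92+92+1+198 = 689 → 02 b1.

02b1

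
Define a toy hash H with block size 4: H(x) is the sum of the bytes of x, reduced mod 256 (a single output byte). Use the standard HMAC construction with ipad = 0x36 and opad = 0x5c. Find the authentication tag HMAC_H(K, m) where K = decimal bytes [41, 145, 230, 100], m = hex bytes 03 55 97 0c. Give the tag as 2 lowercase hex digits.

17

Key decimal bytes [41, 145, 230, 100] = 29 91 e6 64 is exactly B = 4 bytes: K' = 29 91 e6 64.
K' ⊕ ipad = 1f a7 d0 52.  K' ⊕ opad = 75 cd ba 38.
Inner input = (K'⊕ipad) ∥ m = 1f a7 d0 52 ∥ 03 55 97 0c.
Inner hash: sum = 31+167+208+82+3+85+151+12 = 739; mod 256 = 227 → e3.
Outer input = (K'⊕opad) ∥ inner = 75 cd ba 38 ∥ e3.
Outer hash (tag): sum = 117+205+186+56+227 = 791; mod 256 = 23 → 17.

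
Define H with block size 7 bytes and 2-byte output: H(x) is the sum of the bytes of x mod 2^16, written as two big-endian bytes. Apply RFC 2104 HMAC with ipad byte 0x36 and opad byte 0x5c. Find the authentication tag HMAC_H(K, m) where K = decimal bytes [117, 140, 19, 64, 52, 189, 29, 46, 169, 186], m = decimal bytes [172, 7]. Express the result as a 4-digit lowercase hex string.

Key decimal bytes [117, 140, 19, 64, 52, 189, 29, 46, 169, 186] = 75 8c 13 40 34 bd 1d 2e a9 ba is 10 bytes > B = 7, so hash it first: H(key) = 03 f3, then zero-pad to 7 bytes: K' = 03 f3 00 00 00 00 00.
K' ⊕ ipad = 35 c5 36 36 36 36 36.  K' ⊕ opad = 5f af 5c 5c 5c 5c 5c.
Inner input = (K'⊕ipad) ∥ m = 35 c5 36 36 36 36 36 ∥ ac 07.
Inner hash: sum = 53+197+54+54+54+54+54+172+7 = 699 → 02 bb.
Outer input = (K'⊕opad) ∥ inner = 5f af 5c 5c 5c 5c 5c ∥ 02 bb.
Outer hash (tag): sum = 95+175+92+92+92+92+92+2+187 = 919 → 03 97.

0397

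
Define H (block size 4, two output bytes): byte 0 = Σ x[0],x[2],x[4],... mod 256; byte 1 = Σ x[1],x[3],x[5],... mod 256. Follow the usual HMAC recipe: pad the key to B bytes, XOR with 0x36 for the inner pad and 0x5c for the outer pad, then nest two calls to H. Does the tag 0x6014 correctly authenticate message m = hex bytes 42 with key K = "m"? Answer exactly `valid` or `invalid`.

Key "m" = 6d is 1 byte ≤ B = 4; zero-pad to 4 bytes: K' = 6d 00 00 00.
K' ⊕ ipad = 5b 36 36 36; K' ⊕ opad = 31 5c 5c 5c.
Inner hash: even-index sum = 211 mod 256 = 211; odd-index sum = 108 mod 256 = 108 → d3 6c.
Outer hash (recomputed tag): even-index sum = 352 mod 256 = 96; odd-index sum = 292 mod 256 = 36 → 60 24.
Recomputed tag = 6024; claimed = 6014 → mismatch.

invalid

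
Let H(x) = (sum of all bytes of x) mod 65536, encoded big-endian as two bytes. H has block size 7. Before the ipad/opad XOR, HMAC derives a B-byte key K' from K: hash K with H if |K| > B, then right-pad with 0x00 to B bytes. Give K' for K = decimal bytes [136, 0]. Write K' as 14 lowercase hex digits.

88000000000000

Key decimal bytes [136, 0] = 88 00 is 2 bytes ≤ B = 7; zero-pad to 7 bytes: K' = 88 00 00 00 00 00 00.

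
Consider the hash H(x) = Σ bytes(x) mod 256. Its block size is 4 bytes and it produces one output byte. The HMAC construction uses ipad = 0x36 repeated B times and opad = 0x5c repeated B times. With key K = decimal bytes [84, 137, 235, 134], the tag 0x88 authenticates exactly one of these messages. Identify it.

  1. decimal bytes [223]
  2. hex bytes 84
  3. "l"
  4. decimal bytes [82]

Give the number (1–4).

3

Key decimal bytes [84, 137, 235, 134] = 54 89 eb 86 is exactly B = 4 bytes: K' = 54 89 eb 86.
K' ⊕ ipad = 62 bf dd b0; K' ⊕ opad = 08 d5 b7 da.
m1: inner = H(62 bf dd b0 df) = 8d; tag = H(08 d5 b7 da 8d) = fb
m2: inner = H(62 bf dd b0 84) = 32; tag = H(08 d5 b7 da 32) = a0
m3: inner = H(62 bf dd b0 6c) = 1a; tag = H(08 d5 b7 da 1a) = 88 ← matches
m4: inner = H(62 bf dd b0 52) = 00; tag = H(08 d5 b7 da 00) = 6e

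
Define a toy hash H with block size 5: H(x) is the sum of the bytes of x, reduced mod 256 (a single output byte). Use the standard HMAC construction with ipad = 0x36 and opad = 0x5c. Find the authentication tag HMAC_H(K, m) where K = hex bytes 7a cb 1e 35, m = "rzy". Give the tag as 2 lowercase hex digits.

Key hex bytes 7a cb 1e 35 is 4 bytes ≤ B = 5; zero-pad to 5 bytes: K' = 7a cb 1e 35 00.
K' ⊕ ipad = 4c fd 28 03 36.  K' ⊕ opad = 26 97 42 69 5c.
Inner input = (K'⊕ipad) ∥ m = 4c fd 28 03 36 ∥ 72 7a 79.
Inner hash: sum = 76+253+40+3+54+114+122+121 = 783; mod 256 = 15 → 0f.
Outer input = (K'⊕opad) ∥ inner = 26 97 42 69 5c ∥ 0f.
Outer hash (tag): sum = 38+151+66+105+92+15 = 467; mod 256 = 211 → d3.

d3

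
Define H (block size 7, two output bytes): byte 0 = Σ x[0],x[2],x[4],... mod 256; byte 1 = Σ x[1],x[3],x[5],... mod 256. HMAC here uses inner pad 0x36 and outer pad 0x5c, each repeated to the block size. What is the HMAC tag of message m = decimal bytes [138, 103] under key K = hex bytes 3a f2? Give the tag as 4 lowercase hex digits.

Key hex bytes 3a f2 is 2 bytes ≤ B = 7; zero-pad to 7 bytes: K' = 3a f2 00 00 00 00 00.
K' ⊕ ipad = 0c c4 36 36 36 36 36.  K' ⊕ opad = 66 ae 5c 5c 5c 5c 5c.
Inner input = (K'⊕ipad) ∥ m = 0c c4 36 36 36 36 36 ∥ 8a 67.
Inner hash: even-index sum = 277 mod 256 = 21; odd-index sum = 442 mod 256 = 186 → 15 ba.
Outer input = (K'⊕opad) ∥ inner = 66 ae 5c 5c 5c 5c 5c ∥ 15 ba.
Outer hash (tag): even-index sum = 564 mod 256 = 52; odd-index sum = 379 mod 256 = 123 → 34 7b.

347b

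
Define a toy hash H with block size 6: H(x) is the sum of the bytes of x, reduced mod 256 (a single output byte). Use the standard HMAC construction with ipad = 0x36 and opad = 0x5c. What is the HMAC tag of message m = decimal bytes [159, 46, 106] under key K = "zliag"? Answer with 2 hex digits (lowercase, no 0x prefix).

79

Key "zliag" = 7a 6c 69 61 67 is 5 bytes ≤ B = 6; zero-pad to 6 bytes: K' = 7a 6c 69 61 67 00.
K' ⊕ ipad = 4c 5a 5f 57 51 36.  K' ⊕ opad = 26 30 35 3d 3b 5c.
Inner input = (K'⊕ipad) ∥ m = 4c 5a 5f 57 51 36 ∥ 9f 2e 6a.
Inner hash: sum = 76+90+95+87+81+54+159+46+106 = 794; mod 256 = 26 → 1a.
Outer input = (K'⊕opad) ∥ inner = 26 30 35 3d 3b 5c ∥ 1a.
Outer hash (tag): sum = 38+48+53+61+59+92+26 = 377; mod 256 = 121 → 79.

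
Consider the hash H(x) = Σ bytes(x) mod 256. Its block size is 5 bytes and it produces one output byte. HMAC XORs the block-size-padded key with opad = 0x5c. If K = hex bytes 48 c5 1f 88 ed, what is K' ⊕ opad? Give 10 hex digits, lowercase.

149943d4b1

Key hex bytes 48 c5 1f 88 ed is exactly B = 5 bytes: K' = 48 c5 1f 88 ed.
XOR each byte with 0x5c: 48⊕5c=14, c5⊕5c=99, 1f⊕5c=43, 88⊕5c=d4, ed⊕5c=b1.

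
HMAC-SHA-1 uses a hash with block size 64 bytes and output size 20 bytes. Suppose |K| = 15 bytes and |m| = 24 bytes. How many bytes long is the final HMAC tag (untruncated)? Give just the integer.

20

The tag is one SHA-1 digest: 20 bytes.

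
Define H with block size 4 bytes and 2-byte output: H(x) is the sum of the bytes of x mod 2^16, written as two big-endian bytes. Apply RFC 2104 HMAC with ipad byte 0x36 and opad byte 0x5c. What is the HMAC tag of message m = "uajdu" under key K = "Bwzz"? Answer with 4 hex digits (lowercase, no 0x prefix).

00fe

Key "Bwzz" = 42 77 7a 7a is exactly B = 4 bytes: K' = 42 77 7a 7a.
K' ⊕ ipad = 74 41 4c 4c.  K' ⊕ opad = 1e 2b 26 26.
Inner input = (K'⊕ipad) ∥ m = 74 41 4c 4c ∥ 75 61 6a 64 75.
Inner hash: sum = 116+65+76+76+117+97+106+100+117 = 870 → 03 66.
Outer input = (K'⊕opad) ∥ inner = 1e 2b 26 26 ∥ 03 66.
Outer hash (tag): sum = 30+43+38+38+3+102 = 254 → 00 fe.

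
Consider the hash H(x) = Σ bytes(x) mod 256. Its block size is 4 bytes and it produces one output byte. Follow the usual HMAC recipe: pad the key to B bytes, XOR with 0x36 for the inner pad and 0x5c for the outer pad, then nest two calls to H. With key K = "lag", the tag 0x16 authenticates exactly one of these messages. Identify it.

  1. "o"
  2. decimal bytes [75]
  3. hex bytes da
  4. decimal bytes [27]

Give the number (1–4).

Key "lag" = 6c 61 67 is 3 bytes ≤ B = 4; zero-pad to 4 bytes: K' = 6c 61 67 00.
K' ⊕ ipad = 5a 57 51 36; K' ⊕ opad = 30 3d 3b 5c.
m1: inner = H(5a 57 51 36 6f) = a7; tag = H(30 3d 3b 5c a7) = ab
m2: inner = H(5a 57 51 36 4b) = 83; tag = H(30 3d 3b 5c 83) = 87
m3: inner = H(5a 57 51 36 da) = 12; tag = H(30 3d 3b 5c 12) = 16 ← matches
m4: inner = H(5a 57 51 36 1b) = 53; tag = H(30 3d 3b 5c 53) = 57

3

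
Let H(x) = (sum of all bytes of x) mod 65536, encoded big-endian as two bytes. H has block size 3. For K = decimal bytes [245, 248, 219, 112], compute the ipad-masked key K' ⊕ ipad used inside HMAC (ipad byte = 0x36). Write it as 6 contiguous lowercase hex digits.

350e36

Key decimal bytes [245, 248, 219, 112] = f5 f8 db 70 is 4 bytes > B = 3, so hash it first: H(key) = 03 38, then zero-pad to 3 bytes: K' = 03 38 00.
XOR each byte with 0x36: 03⊕36=35, 38⊕36=0e, 00⊕36=36.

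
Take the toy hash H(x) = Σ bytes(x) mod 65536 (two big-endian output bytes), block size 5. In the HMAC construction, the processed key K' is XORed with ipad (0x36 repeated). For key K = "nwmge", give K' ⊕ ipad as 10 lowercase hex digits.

58415b5153

Key "nwmge" = 6e 77 6d 67 65 is exactly B = 5 bytes: K' = 6e 77 6d 67 65.
XOR each byte with 0x36: 6e⊕36=58, 77⊕36=41, 6d⊕36=5b, 67⊕36=51, 65⊕36=53.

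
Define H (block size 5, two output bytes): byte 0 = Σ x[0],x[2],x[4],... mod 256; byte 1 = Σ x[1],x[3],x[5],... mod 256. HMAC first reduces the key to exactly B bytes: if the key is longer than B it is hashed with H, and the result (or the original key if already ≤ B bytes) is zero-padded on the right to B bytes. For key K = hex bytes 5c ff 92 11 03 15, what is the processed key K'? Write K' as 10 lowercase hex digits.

|K| = 6 > B = 5, so first hash the key.
H(K): even-index sum = 241 mod 256 = 241; odd-index sum = 293 mod 256 = 37 → f1 25.
Zero-pad H(K) = f1 25 to 5 bytes: K' = f1 25 00 00 00.

f125000000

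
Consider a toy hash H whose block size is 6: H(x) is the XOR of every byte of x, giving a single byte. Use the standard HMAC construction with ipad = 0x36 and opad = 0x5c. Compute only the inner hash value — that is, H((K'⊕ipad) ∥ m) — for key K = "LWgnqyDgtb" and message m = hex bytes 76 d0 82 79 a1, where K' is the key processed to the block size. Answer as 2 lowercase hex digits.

Key "LWgnqyDgtb" = 4c 57 67 6e 71 79 44 67 74 62 is 10 bytes > B = 6, so hash it first: H(key) = 2f, then zero-pad to 6 bytes: K' = 2f 00 00 00 00 00.
K' ⊕ ipad = 19 36 36 36 36 36.
Inner input = 19 36 36 36 36 36 ∥ 76 d0 82 79 a1.
Inner hash: XOR 19⊕36⊕36⊕36⊕36⊕36⊕76⊕d0⊕82⊕79⊕a1 = d3.

d3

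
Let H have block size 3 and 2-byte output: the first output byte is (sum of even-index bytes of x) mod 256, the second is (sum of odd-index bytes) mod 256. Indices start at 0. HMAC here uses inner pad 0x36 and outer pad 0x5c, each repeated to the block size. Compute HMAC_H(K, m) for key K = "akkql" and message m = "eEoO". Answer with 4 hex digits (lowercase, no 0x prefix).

7e58

Key "akkql" = 61 6b 6b 71 6c is 5 bytes > B = 3, so hash it first: H(key) = 38 dc, then zero-pad to 3 bytes: K' = 38 dc 00.
K' ⊕ ipad = 0e ea 36.  K' ⊕ opad = 64 80 5c.
Inner input = (K'⊕ipad) ∥ m = 0e ea 36 ∥ 65 45 6f 4f.
Inner hash: even-index sum = 216 mod 256 = 216; odd-index sum = 446 mod 256 = 190 → d8 be.
Outer input = (K'⊕opad) ∥ inner = 64 80 5c ∥ d8 be.
Outer hash (tag): even-index sum = 382 mod 256 = 126; odd-index sum = 344 mod 256 = 88 → 7e 58.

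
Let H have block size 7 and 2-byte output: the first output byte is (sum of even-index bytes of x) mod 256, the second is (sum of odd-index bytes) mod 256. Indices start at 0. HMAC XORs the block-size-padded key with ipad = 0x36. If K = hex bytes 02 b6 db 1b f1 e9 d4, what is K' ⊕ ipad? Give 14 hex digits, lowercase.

Key hex bytes 02 b6 db 1b f1 e9 d4 is exactly B = 7 bytes: K' = 02 b6 db 1b f1 e9 d4.
XOR each byte with 0x36: 02⊕36=34, b6⊕36=80, db⊕36=ed, 1b⊕36=2d, f1⊕36=c7, e9⊕36=df, d4⊕36=e2.

3480ed2dc7dfe2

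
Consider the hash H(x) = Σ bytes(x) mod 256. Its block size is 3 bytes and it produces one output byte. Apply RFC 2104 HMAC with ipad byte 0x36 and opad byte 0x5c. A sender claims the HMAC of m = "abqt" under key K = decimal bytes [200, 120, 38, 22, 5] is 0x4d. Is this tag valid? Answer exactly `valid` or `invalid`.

Key decimal bytes [200, 120, 38, 22, 5] = c8 78 26 16 05 is 5 bytes > B = 3, so hash it first: H(key) = 81, then zero-pad to 3 bytes: K' = 81 00 00.
K' ⊕ ipad = b7 36 36; K' ⊕ opad = dd 5c 5c.
Inner hash: sum = 183+54+54+97+98+113+116 = 715; mod 256 = 203 → cb.
Outer hash (recomputed tag): sum = 221+92+92+203 = 608; mod 256 = 96 → 60.
Recomputed tag = 60; claimed = 4d → mismatch.

invalid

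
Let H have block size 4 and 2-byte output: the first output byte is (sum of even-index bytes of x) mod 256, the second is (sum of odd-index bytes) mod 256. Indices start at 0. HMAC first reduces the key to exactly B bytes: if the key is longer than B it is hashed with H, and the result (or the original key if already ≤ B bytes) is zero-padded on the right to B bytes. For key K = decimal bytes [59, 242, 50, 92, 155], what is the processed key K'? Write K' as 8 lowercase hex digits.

|K| = 5 > B = 4, so first hash the key.
H(K): even-index sum = 264 mod 256 = 8; odd-index sum = 334 mod 256 = 78 → 08 4e.
Zero-pad H(K) = 08 4e to 4 bytes: K' = 08 4e 00 00.

084e0000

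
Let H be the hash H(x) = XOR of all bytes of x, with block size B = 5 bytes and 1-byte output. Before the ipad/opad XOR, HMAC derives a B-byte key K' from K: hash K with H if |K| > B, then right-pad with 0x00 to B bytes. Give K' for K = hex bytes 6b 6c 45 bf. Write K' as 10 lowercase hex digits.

6b6c45bf00

Key hex bytes 6b 6c 45 bf is 4 bytes ≤ B = 5; zero-pad to 5 bytes: K' = 6b 6c 45 bf 00.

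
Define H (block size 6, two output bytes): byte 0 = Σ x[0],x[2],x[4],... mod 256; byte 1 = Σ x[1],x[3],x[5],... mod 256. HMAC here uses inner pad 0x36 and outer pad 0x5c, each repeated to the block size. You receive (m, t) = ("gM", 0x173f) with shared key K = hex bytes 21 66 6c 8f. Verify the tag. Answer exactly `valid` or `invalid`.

invalid

Key hex bytes 21 66 6c 8f is 4 bytes ≤ B = 6; zero-pad to 6 bytes: K' = 21 66 6c 8f 00 00.
K' ⊕ ipad = 17 50 5a b9 36 36; K' ⊕ opad = 7d 3a 30 d3 5c 5c.
Inner hash: even-index sum = 270 mod 256 = 14; odd-index sum = 396 mod 256 = 140 → 0e 8c.
Outer hash (recomputed tag): even-index sum = 279 mod 256 = 23; odd-index sum = 501 mod 256 = 245 → 17 f5.
Recomputed tag = 17f5; claimed = 173f → mismatch.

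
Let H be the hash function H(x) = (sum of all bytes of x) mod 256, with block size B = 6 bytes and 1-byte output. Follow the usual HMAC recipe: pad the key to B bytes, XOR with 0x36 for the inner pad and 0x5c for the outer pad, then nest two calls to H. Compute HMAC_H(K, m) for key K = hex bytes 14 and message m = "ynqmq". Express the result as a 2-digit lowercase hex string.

7a

Key hex bytes 14 is 1 byte ≤ B = 6; zero-pad to 6 bytes: K' = 14 00 00 00 00 00.
K' ⊕ ipad = 22 36 36 36 36 36.  K' ⊕ opad = 48 5c 5c 5c 5c 5c.
Inner input = (K'⊕ipad) ∥ m = 22 36 36 36 36 36 ∥ 79 6e 71 6d 71.
Inner hash: sum = 34+54+54+54+54+54+121+110+113+109+113 = 870; mod 256 = 102 → 66.
Outer input = (K'⊕opad) ∥ inner = 48 5c 5c 5c 5c 5c ∥ 66.
Outer hash (tag): sum = 72+92+92+92+92+92+102 = 634; mod 256 = 122 → 7a.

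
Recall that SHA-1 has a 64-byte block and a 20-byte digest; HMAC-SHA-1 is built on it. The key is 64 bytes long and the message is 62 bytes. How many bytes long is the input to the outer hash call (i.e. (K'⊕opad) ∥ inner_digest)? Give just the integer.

84

Key is 64 ≤ 64 bytes, zero-padded: |K'| = 64.
Outer input = (K'⊕opad) ∥ H(inner) → 64 + 20 = 84 bytes.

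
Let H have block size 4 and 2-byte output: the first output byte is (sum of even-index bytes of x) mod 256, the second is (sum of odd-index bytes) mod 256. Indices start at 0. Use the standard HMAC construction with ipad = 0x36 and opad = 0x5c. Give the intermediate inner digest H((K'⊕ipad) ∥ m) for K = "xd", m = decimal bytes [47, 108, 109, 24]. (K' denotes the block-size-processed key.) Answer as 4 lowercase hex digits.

200c

Key "xd" = 78 64 is 2 bytes ≤ B = 4; zero-pad to 4 bytes: K' = 78 64 00 00.
K' ⊕ ipad = 4e 52 36 36.
Inner input = 4e 52 36 36 ∥ 2f 6c 6d 18.
Inner hash: even-index sum = 288 mod 256 = 32; odd-index sum = 268 mod 256 = 12 → 20 0c.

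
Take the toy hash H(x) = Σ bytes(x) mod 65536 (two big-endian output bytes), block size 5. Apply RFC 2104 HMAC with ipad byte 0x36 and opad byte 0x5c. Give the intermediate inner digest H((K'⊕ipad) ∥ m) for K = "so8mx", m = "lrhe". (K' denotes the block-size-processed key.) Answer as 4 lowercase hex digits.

Key "so8mx" = 73 6f 38 6d 78 is exactly B = 5 bytes: K' = 73 6f 38 6d 78.
K' ⊕ ipad = 45 59 0e 5b 4e.
Inner input = 45 59 0e 5b 4e ∥ 6c 72 68 65.
Inner hash: sum = 69+89+14+91+78+108+114+104+101 = 768 → 03 00.

0300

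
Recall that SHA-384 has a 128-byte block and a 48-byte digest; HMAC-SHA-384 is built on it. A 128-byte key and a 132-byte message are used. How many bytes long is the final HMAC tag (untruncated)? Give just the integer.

The tag is one SHA-384 digest: 48 bytes.

48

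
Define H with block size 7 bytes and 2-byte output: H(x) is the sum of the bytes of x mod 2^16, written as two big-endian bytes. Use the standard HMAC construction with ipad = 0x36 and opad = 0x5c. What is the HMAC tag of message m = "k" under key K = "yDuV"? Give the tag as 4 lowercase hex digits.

Key "yDuV" = 79 44 75 56 is 4 bytes ≤ B = 7; zero-pad to 7 bytes: K' = 79 44 75 56 00 00 00.
K' ⊕ ipad = 4f 72 43 60 36 36 36.  K' ⊕ opad = 25 18 29 0a 5c 5c 5c.
Inner input = (K'⊕ipad) ∥ m = 4f 72 43 60 36 36 36 ∥ 6b.
Inner hash: sum = 79+114+67+96+54+54+54+107 = 625 → 02 71.
Outer input = (K'⊕opad) ∥ inner = 25 18 29 0a 5c 5c 5c ∥ 02 71.
Outer hash (tag): sum = 37+24+41+10+92+92+92+2+113 = 503 → 01 f7.

01f7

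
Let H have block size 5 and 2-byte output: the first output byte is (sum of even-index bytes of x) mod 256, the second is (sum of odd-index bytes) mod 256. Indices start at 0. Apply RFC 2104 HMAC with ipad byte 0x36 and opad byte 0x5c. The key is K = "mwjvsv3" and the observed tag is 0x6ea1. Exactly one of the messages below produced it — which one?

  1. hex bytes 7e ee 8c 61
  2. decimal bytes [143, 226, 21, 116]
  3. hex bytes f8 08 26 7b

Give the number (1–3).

Key "mwjvsv3" = 6d 77 6a 76 73 76 33 is 7 bytes > B = 5, so hash it first: H(key) = 7d 63, then zero-pad to 5 bytes: K' = 7d 63 00 00 00.
K' ⊕ ipad = 4b 55 36 36 36; K' ⊕ opad = 21 3f 5c 5c 5c.
m1: inner = H(4b 55 36 36 36 7e ee 8c 61) = 06 95; tag = H(21 3f 5c 5c 5c 06 95) = 6ea1 ← matches
m2: inner = H(4b 55 36 36 36 8f e2 15 74) = 0d 2f; tag = H(21 3f 5c 5c 5c 0d 2f) = 08a8
m3: inner = H(4b 55 36 36 36 f8 08 26 7b) = 3a a9; tag = H(21 3f 5c 5c 5c 3a a9) = 82d5

1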